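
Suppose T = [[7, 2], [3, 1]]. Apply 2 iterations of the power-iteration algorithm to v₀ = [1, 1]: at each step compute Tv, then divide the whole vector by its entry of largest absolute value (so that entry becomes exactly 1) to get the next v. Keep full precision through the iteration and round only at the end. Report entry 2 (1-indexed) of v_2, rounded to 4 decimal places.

0.4366

Tv0 = (9.00000, 4.00000); divide by 9.00000 → v1 = (1.00000, 0.44444)
Tv1 = (7.88889, 3.44444); divide by 7.88889 → v2 = (1.00000, 0.43662)
Requested entry of v2: 31/71 = 0.4366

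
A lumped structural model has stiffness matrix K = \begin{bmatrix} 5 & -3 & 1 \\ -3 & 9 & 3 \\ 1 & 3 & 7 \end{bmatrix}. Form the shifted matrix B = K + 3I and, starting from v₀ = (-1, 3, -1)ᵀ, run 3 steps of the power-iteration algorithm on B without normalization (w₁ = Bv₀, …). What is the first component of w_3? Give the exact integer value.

-3402

B = K + 3I has rows (8, -3, 1); (-3, 12, 3); (1, 3, 10)
w1 = Bv₀ = (8·(-1) + (-3)·3 + 1·(-1); (-3)·(-1) + 12·3 + 3·(-1); 1·(-1) + 3·3 + 10·(-1)) = (-18, 36, -2)
w2 = Bw1 = (8·(-18) + (-3)·36 + 1·(-2); (-3)·(-18) + 12·36 + 3·(-2); 1·(-18) + 3·36 + 10·(-2)) = (-254, 480, 70)
w3 = Bw2 = (-3402, 6732, 1886)
Requested component of w3: -3402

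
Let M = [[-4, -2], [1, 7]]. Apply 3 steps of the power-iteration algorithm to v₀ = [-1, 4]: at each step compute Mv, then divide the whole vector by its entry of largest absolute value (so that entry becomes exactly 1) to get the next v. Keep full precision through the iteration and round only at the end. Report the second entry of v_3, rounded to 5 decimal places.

Mv0 = (-4.000000, 27.000000); divide by 27.000000 → v1 = (-0.148148, 1.000000)
Mv1 = (-1.407407, 6.851852); divide by 6.851852 → v2 = (-0.205405, 1.000000)
Mv2 = (-1.178378, 6.794595); divide by 6.794595 → v3 = (-0.173429, 1.000000)
Requested entry of v3: 1257/1257 = 1.00000

1.00000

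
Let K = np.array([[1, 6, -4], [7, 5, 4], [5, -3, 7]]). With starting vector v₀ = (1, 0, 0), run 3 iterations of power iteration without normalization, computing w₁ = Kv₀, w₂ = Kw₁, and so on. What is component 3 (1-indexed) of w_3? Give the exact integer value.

62

w1 = Kv₀ = (1, 7, 5)
w2 = Kw1 = (23, 62, 19)
w3 = Kw2 = (319, 547, 62)
The requested component of w3 is 62.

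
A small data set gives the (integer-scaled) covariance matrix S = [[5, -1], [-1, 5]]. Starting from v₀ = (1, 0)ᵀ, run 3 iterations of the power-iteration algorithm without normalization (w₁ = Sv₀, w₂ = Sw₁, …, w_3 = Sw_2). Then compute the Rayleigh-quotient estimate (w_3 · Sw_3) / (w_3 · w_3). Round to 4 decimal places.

w1 = Sv₀ = (5, -1)
w2 = Sw1 = (26, -10)
w3 = Sw2 = (140, -76)
Sw3 = (776, -520)
w3·Sw3 = 140·776 + (-76)·(-520) = 148160; w3·w3 = 140·140 + (-76)·(-76) = 25376
λ ≈ 148160/25376 = 5.8386

5.8386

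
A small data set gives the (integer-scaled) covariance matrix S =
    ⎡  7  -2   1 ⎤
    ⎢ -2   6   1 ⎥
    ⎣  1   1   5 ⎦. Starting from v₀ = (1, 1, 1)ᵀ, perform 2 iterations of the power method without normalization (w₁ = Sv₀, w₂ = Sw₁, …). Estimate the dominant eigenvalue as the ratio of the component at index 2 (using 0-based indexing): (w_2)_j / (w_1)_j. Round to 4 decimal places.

6.5714

w1 = Sv₀ = (7·1 + (-2)·1 + 1·1; (-2)·1 + 6·1 + 1·1; 1·1 + 1·1 + 5·1) = (6, 5, 7)
w2 = Sw1 = (7·6 + (-2)·5 + 1·7; (-2)·6 + 6·5 + 1·7; 1·6 + 1·5 + 5·7) = (39, 25, 46)
Ratio at component: 46 / 7 = 6.5714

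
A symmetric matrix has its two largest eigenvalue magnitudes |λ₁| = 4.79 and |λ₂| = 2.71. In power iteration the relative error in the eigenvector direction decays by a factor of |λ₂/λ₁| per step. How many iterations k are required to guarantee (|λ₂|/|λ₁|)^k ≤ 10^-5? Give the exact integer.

21

|λ₂/λ₁| = 2.71/4.79 = 0.56576
Need k ≥ ln(10^-5) / ln(0.56576) = -11.5129 / -0.5696 ≈ 20.213
Smallest integer k satisfying the bound: 21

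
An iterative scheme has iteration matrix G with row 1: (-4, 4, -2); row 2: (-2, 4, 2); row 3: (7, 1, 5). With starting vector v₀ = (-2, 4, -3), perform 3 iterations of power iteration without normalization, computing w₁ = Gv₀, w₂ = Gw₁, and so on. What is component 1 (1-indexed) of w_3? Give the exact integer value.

-358

w1 = Gv₀ = ((-4)·(-2) + 4·4 + (-2)·(-3); (-2)·(-2) + 4·4 + 2·(-3); 7·(-2) + 1·4 + 5·(-3)) = (30, 14, -25)
w2 = Gw1 = ((-4)·30 + 4·14 + (-2)·(-25); (-2)·30 + 4·14 + 2·(-25); 7·30 + 1·14 + 5·(-25)) = (-14, -54, 99)
w3 = Gw2 = (-358, 10, 343)
The requested component of w3 is -358.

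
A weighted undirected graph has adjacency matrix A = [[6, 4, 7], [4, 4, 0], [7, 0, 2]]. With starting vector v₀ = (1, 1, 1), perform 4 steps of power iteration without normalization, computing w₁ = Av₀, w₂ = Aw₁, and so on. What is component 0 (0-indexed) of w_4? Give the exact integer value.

31569

w1 = Av₀ = (17, 8, 9)
w2 = Aw1 = (197, 100, 137)
w3 = Aw2 = (2541, 1188, 1653)
w4 = Aw3 = (31569, 14916, 21093)
The requested component of w4 is 31569.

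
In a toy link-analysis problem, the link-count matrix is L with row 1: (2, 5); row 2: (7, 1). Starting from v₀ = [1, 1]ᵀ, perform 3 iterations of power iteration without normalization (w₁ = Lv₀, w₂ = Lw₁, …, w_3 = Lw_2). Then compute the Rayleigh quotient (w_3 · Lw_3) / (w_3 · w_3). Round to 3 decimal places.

w1 = Lv₀ = (2·1 + 5·1; 7·1 + 1·1) = (7, 8)
w2 = Lw1 = (2·7 + 5·8; 7·7 + 1·8) = (54, 57)
w3 = Lw2 = (393, 435)
Lw3 = (2961, 3186)
w3·Lw3 = 393·2961 + 435·3186 = 2549583; w3·w3 = 393·393 + 435·435 = 343674
λ ≈ 2549583/343674 = 7.419

7.419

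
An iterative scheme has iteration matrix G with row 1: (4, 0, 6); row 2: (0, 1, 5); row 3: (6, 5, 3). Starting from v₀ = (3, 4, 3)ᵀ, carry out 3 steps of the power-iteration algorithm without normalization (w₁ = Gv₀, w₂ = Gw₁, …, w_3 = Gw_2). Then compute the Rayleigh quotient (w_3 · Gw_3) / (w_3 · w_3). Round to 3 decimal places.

10.808

w1 = Gv₀ = (30, 19, 47)
w2 = Gw1 = (402, 254, 416)
w3 = Gw2 = (4104, 2334, 4930)
Gw3 = (45996, 26984, 51084)
w3·Gw3 = 4104·45996 + 2334·26984 + 4930·51084 = 503592360; w3·w3 = 4104·4104 + 2334·2334 + 4930·4930 = 46595272
λ ≈ 503592360/46595272 = 10.808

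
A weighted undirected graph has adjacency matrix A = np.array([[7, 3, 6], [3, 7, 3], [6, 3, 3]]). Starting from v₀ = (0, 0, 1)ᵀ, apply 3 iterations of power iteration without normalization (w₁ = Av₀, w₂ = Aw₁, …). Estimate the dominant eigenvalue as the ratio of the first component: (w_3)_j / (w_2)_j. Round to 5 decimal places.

λ ≈ 13.78261

w1 = Av₀ = (7·0 + 3·0 + 6·1; 3·0 + 7·0 + 3·1; 6·0 + 3·0 + 3·1) = (6, 3, 3)
w2 = Aw1 = (7·6 + 3·3 + 6·3; 3·6 + 7·3 + 3·3; 6·6 + 3·3 + 3·3) = (69, 48, 54)
w3 = Aw2 = (951, 705, 720)
Ratio at component: 951 / 69 = 13.78261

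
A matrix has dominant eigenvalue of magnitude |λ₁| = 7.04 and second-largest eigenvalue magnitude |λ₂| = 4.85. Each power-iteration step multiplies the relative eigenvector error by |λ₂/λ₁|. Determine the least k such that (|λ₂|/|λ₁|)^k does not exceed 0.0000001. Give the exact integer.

44

|λ₂/λ₁| = 4.85/7.04 = 0.68892
Need k ≥ ln(0.0000001) / ln(0.68892) = -16.1181 / -0.3726 ≈ 43.255
Smallest integer k satisfying the bound: 44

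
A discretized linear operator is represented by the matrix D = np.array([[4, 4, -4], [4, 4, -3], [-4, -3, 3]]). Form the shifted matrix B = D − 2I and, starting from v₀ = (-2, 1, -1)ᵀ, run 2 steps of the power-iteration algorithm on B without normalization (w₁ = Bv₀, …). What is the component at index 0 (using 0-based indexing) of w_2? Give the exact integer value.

B = D − 2I has rows (2, 4, -4); (4, 2, -3); (-4, -3, 1)
w1 = Bv₀ = (4, -3, 4)
w2 = Bw1 = (-20, -2, -3)
Requested component of w2: -20

-20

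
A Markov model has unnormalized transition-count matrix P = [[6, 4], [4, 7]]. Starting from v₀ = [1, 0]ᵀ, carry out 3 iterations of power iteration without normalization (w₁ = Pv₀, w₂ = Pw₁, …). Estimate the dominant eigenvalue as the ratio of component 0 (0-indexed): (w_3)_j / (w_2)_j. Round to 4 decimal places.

10.0000

w1 = Pv₀ = (6, 4)
w2 = Pw1 = (52, 52)
w3 = Pw2 = (520, 572)
Ratio at component: 520 / 52 = 10.0000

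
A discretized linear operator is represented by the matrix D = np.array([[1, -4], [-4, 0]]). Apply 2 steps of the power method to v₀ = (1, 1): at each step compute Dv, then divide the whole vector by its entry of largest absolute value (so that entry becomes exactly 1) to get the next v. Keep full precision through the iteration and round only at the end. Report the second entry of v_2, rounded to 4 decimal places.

Dv0 = (-3.00000, -4.00000); divide by -4.00000 → v1 = (0.75000, 1.00000)
Dv1 = (-3.25000, -3.00000); divide by -3.25000 → v2 = (1.00000, 0.92308)
Requested entry of v2: 12/13 = 0.9231

0.9231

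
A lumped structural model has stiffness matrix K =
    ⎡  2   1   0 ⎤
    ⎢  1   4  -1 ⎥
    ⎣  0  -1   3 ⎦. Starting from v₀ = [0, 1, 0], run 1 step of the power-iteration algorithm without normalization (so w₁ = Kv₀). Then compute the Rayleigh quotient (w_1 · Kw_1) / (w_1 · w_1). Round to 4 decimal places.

4.7222

w1 = Kv₀ = (2·0 + 1·1 + 0·0; 1·0 + 4·1 + (-1)·0; 0·0 + (-1)·1 + 3·0) = (1, 4, -1)
Kw1 = (6, 18, -7)
w1·Kw1 = 1·6 + 4·18 + (-1)·(-7) = 85; w1·w1 = 1·1 + 4·4 + (-1)·(-1) = 18
λ ≈ 85/18 = 4.7222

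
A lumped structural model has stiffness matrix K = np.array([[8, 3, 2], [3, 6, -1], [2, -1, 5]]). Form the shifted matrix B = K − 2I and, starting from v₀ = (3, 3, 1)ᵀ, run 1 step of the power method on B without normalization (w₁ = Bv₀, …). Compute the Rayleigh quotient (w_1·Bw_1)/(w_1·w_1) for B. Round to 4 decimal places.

B = K − 2I has rows (6, 3, 2); (3, 4, -1); (2, -1, 3)
w1 = Bv₀ = (6·3 + 3·3 + 2·1; 3·3 + 4·3 + (-1)·1; 2·3 + (-1)·3 + 3·1) = (29, 20, 6)
Bw1 = (246, 161, 56)
w1·Bw1 = 10690; w1·w1 = 1277; μ ≈ 10690/1277 = 8.3712

μ ≈ 8.3712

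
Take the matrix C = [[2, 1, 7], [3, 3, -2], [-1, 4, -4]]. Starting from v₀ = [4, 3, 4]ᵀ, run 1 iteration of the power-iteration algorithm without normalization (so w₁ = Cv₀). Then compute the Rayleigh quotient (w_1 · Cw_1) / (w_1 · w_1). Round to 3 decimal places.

1.848

w1 = Cv₀ = (39, 13, -8)
Cw1 = (35, 172, 45)
w1·Cw1 = 39·35 + 13·172 + (-8)·45 = 3241; w1·w1 = 39·39 + 13·13 + (-8)·(-8) = 1754
λ ≈ 3241/1754 = 1.848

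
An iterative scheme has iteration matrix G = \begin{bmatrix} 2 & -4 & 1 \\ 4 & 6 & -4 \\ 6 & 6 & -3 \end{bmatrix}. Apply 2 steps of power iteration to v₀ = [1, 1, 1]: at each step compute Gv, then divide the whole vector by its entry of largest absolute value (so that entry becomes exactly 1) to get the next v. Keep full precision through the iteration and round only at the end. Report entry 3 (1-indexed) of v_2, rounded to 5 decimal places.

-0.17647

Gv0 = (-1.000000, 6.000000, 9.000000); divide by 9.000000 → v1 = (-0.111111, 0.666667, 1.000000)
Gv1 = (-1.888889, -0.444444, 0.333333); divide by -1.888889 → v2 = (1.000000, 0.235294, -0.176471)
Requested entry of v2: 3/-17 = -0.17647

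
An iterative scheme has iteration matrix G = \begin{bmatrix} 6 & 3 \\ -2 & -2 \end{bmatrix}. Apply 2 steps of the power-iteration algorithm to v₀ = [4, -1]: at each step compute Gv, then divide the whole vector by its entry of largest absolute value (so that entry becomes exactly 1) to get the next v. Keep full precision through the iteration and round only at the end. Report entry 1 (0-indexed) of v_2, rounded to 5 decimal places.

Gv0 = (21.000000, -6.000000); divide by 21.000000 → v1 = (1.000000, -0.285714)
Gv1 = (5.142857, -1.428571); divide by 5.142857 → v2 = (1.000000, -0.277778)
Requested entry of v2: -30/108 = -0.27778

-0.27778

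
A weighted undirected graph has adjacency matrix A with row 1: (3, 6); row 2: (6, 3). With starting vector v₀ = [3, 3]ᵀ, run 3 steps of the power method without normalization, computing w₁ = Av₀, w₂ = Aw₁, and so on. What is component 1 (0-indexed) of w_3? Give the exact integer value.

w1 = Av₀ = (3·3 + 6·3; 6·3 + 3·3) = (27, 27)
w2 = Aw1 = (3·27 + 6·27; 6·27 + 3·27) = (243, 243)
w3 = Aw2 = (2187, 2187)
The requested component of w3 is 2187.

2187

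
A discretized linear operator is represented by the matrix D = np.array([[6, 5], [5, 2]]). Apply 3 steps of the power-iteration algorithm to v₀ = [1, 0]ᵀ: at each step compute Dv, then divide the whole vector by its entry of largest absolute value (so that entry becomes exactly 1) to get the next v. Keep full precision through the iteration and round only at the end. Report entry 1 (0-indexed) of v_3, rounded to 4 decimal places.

Dv0 = (6.00000, 5.00000); divide by 6.00000 → v1 = (1.00000, 0.83333)
Dv1 = (10.16667, 6.66667); divide by 10.16667 → v2 = (1.00000, 0.65574)
Dv2 = (9.27869, 6.31148); divide by 9.27869 → v3 = (1.00000, 0.68021)
Requested entry of v3: 385/566 = 0.6802

0.6802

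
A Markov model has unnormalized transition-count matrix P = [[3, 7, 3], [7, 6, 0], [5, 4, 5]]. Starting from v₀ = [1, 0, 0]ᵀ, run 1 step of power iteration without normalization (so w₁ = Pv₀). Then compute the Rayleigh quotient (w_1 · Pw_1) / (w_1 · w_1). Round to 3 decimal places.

12.048

w1 = Pv₀ = (3·1 + 7·0 + 3·0; 7·1 + 6·0 + 0·0; 5·1 + 4·0 + 5·0) = (3, 7, 5)
Pw1 = (73, 63, 68)
w1·Pw1 = 3·73 + 7·63 + 5·68 = 1000; w1·w1 = 3·3 + 7·7 + 5·5 = 83
λ ≈ 1000/83 = 12.048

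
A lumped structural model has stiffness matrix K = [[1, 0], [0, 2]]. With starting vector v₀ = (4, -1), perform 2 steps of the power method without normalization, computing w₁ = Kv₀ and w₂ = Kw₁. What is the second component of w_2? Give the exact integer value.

w1 = Kv₀ = (4, -2)
w2 = Kw1 = (4, -4)
The requested component of w2 is -4.

-4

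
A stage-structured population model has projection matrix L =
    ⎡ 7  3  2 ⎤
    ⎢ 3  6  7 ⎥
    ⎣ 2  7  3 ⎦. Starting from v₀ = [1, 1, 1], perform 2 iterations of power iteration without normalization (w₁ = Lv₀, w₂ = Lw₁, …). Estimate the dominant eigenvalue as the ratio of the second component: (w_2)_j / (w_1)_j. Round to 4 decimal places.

w1 = Lv₀ = (12, 16, 12)
w2 = Lw1 = (156, 216, 172)
Ratio at component: 216 / 16 = 13.5000

λ ≈ 13.5000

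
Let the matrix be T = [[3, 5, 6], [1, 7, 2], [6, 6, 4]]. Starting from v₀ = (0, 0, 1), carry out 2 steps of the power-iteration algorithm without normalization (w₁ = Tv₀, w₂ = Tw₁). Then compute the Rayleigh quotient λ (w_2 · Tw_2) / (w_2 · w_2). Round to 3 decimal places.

λ ≈ 12.262

w1 = Tv₀ = (3·0 + 5·0 + 6·1; 1·0 + 7·0 + 2·1; 6·0 + 6·0 + 4·1) = (6, 2, 4)
w2 = Tw1 = (3·6 + 5·2 + 6·4; 1·6 + 7·2 + 2·4; 6·6 + 6·2 + 4·4) = (52, 28, 64)
Tw2 = (680, 376, 736)
w2·Tw2 = 52·680 + 28·376 + 64·736 = 92992; w2·w2 = 52·52 + 28·28 + 64·64 = 7584
λ ≈ 92992/7584 = 12.262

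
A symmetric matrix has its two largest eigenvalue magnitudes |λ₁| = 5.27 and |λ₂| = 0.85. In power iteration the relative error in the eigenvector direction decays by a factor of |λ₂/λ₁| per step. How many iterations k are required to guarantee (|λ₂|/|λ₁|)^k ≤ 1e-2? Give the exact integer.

3

|λ₂/λ₁| = 0.85/5.27 = 0.16129
Need k ≥ ln(1e-2) / ln(0.16129) = -4.6052 / -1.8245 ≈ 2.524
Smallest integer k satisfying the bound: 3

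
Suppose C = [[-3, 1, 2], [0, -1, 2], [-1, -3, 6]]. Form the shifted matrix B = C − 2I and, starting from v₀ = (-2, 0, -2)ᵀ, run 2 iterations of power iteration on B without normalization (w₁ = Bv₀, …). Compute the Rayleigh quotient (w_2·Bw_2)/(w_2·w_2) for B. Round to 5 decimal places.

μ ≈ -3.46557

B = C − 2I has rows (-5, 1, 2); (0, -3, 2); (-1, -3, 4)
w1 = Bv₀ = ((-5)·(-2) + 1·0 + 2·(-2); 0·(-2) + (-3)·0 + 2·(-2); (-1)·(-2) + (-3)·0 + 4·(-2)) = (6, -4, -6)
w2 = Bw1 = ((-5)·6 + 1·(-4) + 2·(-6); 0·6 + (-3)·(-4) + 2·(-6); (-1)·6 + (-3)·(-4) + 4·(-6)) = (-46, 0, -18)
Bw2 = (194, -36, -26)
w2·Bw2 = -8456; w2·w2 = 2440; μ ≈ -8456/2440 = -3.46557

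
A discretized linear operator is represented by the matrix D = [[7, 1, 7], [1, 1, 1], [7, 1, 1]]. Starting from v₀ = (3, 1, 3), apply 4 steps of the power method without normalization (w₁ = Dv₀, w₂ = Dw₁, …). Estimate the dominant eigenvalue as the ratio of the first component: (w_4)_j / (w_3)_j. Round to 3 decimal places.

λ ≈ 11.737

w1 = Dv₀ = (7·3 + 1·1 + 7·3; 1·3 + 1·1 + 1·3; 7·3 + 1·1 + 1·3) = (43, 7, 25)
w2 = Dw1 = (7·43 + 1·7 + 7·25; 1·43 + 1·7 + 1·25; 7·43 + 1·7 + 1·25) = (483, 75, 333)
w3 = Dw2 = (5787, 891, 3789)
w4 = Dw3 = (67923, 10467, 45189)
Ratio at component: 67923 / 5787 = 11.737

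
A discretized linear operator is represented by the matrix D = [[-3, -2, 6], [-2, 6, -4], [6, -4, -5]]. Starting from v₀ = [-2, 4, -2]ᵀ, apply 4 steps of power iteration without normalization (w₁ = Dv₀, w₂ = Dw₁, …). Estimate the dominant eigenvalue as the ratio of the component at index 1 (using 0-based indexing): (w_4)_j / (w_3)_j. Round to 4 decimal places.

w1 = Dv₀ = ((-3)·(-2) + (-2)·4 + 6·(-2); (-2)·(-2) + 6·4 + (-4)·(-2); 6·(-2) + (-4)·4 + (-5)·(-2)) = (-14, 36, -18)
w2 = Dw1 = ((-3)·(-14) + (-2)·36 + 6·(-18); (-2)·(-14) + 6·36 + (-4)·(-18); 6·(-14) + (-4)·36 + (-5)·(-18)) = (-138, 316, -138)
w3 = Dw2 = (-1046, 2724, -1402)
w4 = Dw3 = (-10722, 24044, -10162)
Ratio at component: 24044 / 2724 = 8.8267

λ ≈ 8.8267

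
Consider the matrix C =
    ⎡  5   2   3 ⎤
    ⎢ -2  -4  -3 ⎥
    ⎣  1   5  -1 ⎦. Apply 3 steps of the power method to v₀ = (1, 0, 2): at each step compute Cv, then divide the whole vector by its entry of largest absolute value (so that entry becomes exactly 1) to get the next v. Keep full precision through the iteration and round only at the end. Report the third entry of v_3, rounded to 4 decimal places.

1.0000

Cv0 = (11.00000, -8.00000, -1.00000); divide by 11.00000 → v1 = (1.00000, -0.72727, -0.09091)
Cv1 = (3.27273, 1.18182, -2.54545); divide by 3.27273 → v2 = (1.00000, 0.36111, -0.77778)
Cv2 = (3.38889, -1.11111, 3.58333); divide by 3.58333 → v3 = (0.94574, -0.31008, 1.00000)
Requested entry of v3: 129/129 = 1.0000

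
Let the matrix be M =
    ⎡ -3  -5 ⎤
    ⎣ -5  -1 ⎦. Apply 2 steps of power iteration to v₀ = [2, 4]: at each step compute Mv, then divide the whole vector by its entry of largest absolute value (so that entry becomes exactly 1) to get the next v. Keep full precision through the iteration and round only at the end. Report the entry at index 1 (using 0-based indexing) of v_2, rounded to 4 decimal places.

Mv0 = (-26.00000, -14.00000); divide by -26.00000 → v1 = (1.00000, 0.53846)
Mv1 = (-5.69231, -5.53846); divide by -5.69231 → v2 = (1.00000, 0.97297)
Requested entry of v2: 144/148 = 0.9730

0.9730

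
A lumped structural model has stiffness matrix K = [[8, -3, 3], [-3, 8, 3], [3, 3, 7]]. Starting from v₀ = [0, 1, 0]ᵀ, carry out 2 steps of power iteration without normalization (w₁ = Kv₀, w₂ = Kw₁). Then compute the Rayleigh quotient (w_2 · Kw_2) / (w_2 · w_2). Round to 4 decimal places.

λ ≈ 10.8488

w1 = Kv₀ = (8·0 + (-3)·1 + 3·0; (-3)·0 + 8·1 + 3·0; 3·0 + 3·1 + 7·0) = (-3, 8, 3)
w2 = Kw1 = (8·(-3) + (-3)·8 + 3·3; (-3)·(-3) + 8·8 + 3·3; 3·(-3) + 3·8 + 7·3) = (-39, 82, 36)
Kw2 = (-450, 881, 381)
w2·Kw2 = (-39)·(-450) + 82·881 + 36·381 = 103508; w2·w2 = (-39)·(-39) + 82·82 + 36·36 = 9541
λ ≈ 103508/9541 = 10.8488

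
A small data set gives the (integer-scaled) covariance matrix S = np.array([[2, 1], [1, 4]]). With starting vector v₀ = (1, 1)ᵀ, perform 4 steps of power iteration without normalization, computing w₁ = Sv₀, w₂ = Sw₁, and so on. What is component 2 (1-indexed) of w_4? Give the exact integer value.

w1 = Sv₀ = (3, 5)
w2 = Sw1 = (11, 23)
w3 = Sw2 = (45, 103)
w4 = Sw3 = (193, 457)
The requested component of w4 is 457.

457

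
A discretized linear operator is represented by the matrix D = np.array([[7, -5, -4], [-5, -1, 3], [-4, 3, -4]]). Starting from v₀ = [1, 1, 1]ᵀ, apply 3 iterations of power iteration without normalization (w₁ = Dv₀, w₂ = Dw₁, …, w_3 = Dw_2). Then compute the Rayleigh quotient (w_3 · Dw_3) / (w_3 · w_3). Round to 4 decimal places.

w1 = Dv₀ = (-2, -3, -5)
w2 = Dw1 = (21, -2, 19)
w3 = Dw2 = (81, -46, -166)
Dw3 = (1461, -857, 202)
w3·Dw3 = 81·1461 + (-46)·(-857) + (-166)·202 = 124231; w3·w3 = 81·81 + (-46)·(-46) + (-166)·(-166) = 36233
λ ≈ 124231/36233 = 3.4287

λ ≈ 3.4287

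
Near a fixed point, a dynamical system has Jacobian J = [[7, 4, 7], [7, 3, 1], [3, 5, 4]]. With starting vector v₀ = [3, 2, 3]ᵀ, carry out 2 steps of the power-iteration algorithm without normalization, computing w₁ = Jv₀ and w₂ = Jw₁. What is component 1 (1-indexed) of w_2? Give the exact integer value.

687

w1 = Jv₀ = (50, 30, 31)
w2 = Jw1 = (687, 471, 424)
The requested component of w2 is 687.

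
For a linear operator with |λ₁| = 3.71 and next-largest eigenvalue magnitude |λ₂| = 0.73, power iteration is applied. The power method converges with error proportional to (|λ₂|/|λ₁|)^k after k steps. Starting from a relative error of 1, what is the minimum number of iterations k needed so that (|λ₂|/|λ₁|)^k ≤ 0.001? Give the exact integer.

5

|λ₂/λ₁| = 0.73/3.71 = 0.19677
Need k ≥ ln(0.001) / ln(0.19677) = -6.9078 / -1.6257 ≈ 4.249
Smallest integer k satisfying the bound: 5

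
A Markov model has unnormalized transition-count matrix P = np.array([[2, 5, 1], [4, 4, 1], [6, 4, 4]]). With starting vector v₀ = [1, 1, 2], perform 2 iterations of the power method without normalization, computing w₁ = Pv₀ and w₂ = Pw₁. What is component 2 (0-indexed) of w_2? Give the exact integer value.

166

w1 = Pv₀ = (2·1 + 5·1 + 1·2; 4·1 + 4·1 + 1·2; 6·1 + 4·1 + 4·2) = (9, 10, 18)
w2 = Pw1 = (2·9 + 5·10 + 1·18; 4·9 + 4·10 + 1·18; 6·9 + 4·10 + 4·18) = (86, 94, 166)
The requested component of w2 is 166.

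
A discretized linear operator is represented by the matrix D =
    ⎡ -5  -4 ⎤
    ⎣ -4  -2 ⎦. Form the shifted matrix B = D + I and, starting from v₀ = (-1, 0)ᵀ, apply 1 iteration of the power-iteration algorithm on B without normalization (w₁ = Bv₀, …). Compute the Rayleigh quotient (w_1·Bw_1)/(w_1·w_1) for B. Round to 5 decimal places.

μ ≈ -6.50000

B = D + I has rows (-4, -4); (-4, -1)
w1 = Bv₀ = (4, 4)
Bw1 = (-32, -20)
w1·Bw1 = -208; w1·w1 = 32; μ ≈ -208/32 = -6.50000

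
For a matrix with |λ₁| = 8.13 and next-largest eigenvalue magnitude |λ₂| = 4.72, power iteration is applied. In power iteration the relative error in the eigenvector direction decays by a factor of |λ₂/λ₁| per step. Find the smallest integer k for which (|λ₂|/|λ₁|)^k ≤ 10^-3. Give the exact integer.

13

|λ₂/λ₁| = 4.72/8.13 = 0.58057
Need k ≥ ln(10^-3) / ln(0.58057) = -6.9078 / -0.5438 ≈ 12.704
Smallest integer k satisfying the bound: 13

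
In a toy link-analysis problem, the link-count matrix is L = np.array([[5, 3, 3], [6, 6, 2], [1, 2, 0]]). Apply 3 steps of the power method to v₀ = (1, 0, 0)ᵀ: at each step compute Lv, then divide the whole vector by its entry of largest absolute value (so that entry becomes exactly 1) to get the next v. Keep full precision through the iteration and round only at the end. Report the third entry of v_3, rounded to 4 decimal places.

0.2535

Lv0 = (5.00000, 6.00000, 1.00000); divide by 6.00000 → v1 = (0.83333, 1.00000, 0.16667)
Lv1 = (7.66667, 11.33333, 2.83333); divide by 11.33333 → v2 = (0.67647, 1.00000, 0.25000)
Lv2 = (7.13235, 10.55882, 2.67647); divide by 10.55882 → v3 = (0.67549, 1.00000, 0.25348)
Requested entry of v3: 182/718 = 0.2535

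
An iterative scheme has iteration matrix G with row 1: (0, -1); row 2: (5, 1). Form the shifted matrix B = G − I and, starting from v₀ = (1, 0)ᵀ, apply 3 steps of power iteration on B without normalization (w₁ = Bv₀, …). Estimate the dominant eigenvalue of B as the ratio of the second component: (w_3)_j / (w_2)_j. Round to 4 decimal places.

B = G − I has rows (-1, -1); (5, 0)
w1 = Bv₀ = (-1, 5)
w2 = Bw1 = (-4, -5)
w3 = Bw2 = (9, -20)
Ratio: -20/-5 = 4.0000

μ ≈ 4.0000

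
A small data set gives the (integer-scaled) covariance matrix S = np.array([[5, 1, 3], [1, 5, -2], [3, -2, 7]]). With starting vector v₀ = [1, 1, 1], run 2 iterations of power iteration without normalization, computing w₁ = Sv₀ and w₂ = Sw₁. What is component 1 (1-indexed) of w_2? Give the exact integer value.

73

w1 = Sv₀ = (5·1 + 1·1 + 3·1; 1·1 + 5·1 + (-2)·1; 3·1 + (-2)·1 + 7·1) = (9, 4, 8)
w2 = Sw1 = (5·9 + 1·4 + 3·8; 1·9 + 5·4 + (-2)·8; 3·9 + (-2)·4 + 7·8) = (73, 13, 75)
The requested component of w2 is 73.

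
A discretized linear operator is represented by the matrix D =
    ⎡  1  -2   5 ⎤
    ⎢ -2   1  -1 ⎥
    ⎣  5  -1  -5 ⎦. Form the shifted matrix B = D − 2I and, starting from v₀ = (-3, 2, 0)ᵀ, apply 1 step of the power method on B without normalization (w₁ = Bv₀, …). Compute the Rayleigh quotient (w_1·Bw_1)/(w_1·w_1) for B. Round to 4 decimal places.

μ ≈ -5.6144

B = D − 2I has rows (-1, -2, 5); (-2, -1, -1); (5, -1, -7)
w1 = Bv₀ = ((-1)·(-3) + (-2)·2 + 5·0; (-2)·(-3) + (-1)·2 + (-1)·0; 5·(-3) + (-1)·2 + (-7)·0) = (-1, 4, -17)
Bw1 = (-92, 15, 110)
w1·Bw1 = -1718; w1·w1 = 306; μ ≈ -1718/306 = -5.6144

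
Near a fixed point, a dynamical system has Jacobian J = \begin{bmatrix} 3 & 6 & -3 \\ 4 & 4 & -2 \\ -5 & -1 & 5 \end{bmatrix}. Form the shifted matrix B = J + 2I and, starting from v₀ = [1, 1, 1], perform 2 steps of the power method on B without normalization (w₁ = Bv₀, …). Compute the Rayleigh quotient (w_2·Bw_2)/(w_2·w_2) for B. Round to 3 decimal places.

12.553

B = J + 2I has rows (5, 6, -3); (4, 6, -2); (-5, -1, 7)
w1 = Bv₀ = (5·1 + 6·1 + (-3)·1; 4·1 + 6·1 + (-2)·1; (-5)·1 + (-1)·1 + 7·1) = (8, 8, 1)
w2 = Bw1 = (5·8 + 6·8 + (-3)·1; 4·8 + 6·8 + (-2)·1; (-5)·8 + (-1)·8 + 7·1) = (85, 78, -41)
Bw2 = (1016, 890, -790)
w2·Bw2 = 188170; w2·w2 = 14990; μ ≈ 188170/14990 = 12.553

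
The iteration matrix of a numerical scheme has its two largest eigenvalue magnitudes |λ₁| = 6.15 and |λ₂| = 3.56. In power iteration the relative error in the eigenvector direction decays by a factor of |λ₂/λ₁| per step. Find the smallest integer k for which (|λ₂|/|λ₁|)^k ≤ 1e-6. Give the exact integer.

|λ₂/λ₁| = 3.56/6.15 = 0.57886
Need k ≥ ln(1e-6) / ln(0.57886) = -13.8155 / -0.5467 ≈ 25.271
Smallest integer k satisfying the bound: 26

26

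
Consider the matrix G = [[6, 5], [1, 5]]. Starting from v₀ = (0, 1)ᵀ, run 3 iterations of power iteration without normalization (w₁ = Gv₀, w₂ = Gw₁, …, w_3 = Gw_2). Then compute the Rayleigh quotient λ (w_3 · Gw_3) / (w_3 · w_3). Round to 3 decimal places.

8.013

w1 = Gv₀ = (6·0 + 5·1; 1·0 + 5·1) = (5, 5)
w2 = Gw1 = (6·5 + 5·5; 1·5 + 5·5) = (55, 30)
w3 = Gw2 = (480, 205)
Gw3 = (3905, 1505)
w3·Gw3 = 480·3905 + 205·1505 = 2182925; w3·w3 = 480·480 + 205·205 = 272425
λ ≈ 2182925/272425 = 8.013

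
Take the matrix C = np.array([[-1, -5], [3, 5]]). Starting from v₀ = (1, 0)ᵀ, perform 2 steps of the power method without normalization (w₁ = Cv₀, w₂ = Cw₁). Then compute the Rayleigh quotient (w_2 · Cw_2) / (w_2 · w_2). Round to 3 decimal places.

w1 = Cv₀ = ((-1)·1 + (-5)·0; 3·1 + 5·0) = (-1, 3)
w2 = Cw1 = ((-1)·(-1) + (-5)·3; 3·(-1) + 5·3) = (-14, 12)
Cw2 = (-46, 18)
w2·Cw2 = (-14)·(-46) + 12·18 = 860; w2·w2 = (-14)·(-14) + 12·12 = 340
λ ≈ 860/340 = 2.529

λ ≈ 2.529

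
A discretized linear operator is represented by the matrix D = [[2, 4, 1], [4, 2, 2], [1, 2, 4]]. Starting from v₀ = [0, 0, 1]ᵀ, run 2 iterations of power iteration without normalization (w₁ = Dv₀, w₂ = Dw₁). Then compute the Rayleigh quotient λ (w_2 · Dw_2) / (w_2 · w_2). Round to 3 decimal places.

w1 = Dv₀ = (1, 2, 4)
w2 = Dw1 = (14, 16, 21)
Dw2 = (113, 130, 130)
w2·Dw2 = 14·113 + 16·130 + 21·130 = 6392; w2·w2 = 14·14 + 16·16 + 21·21 = 893
λ ≈ 6392/893 = 7.158

7.158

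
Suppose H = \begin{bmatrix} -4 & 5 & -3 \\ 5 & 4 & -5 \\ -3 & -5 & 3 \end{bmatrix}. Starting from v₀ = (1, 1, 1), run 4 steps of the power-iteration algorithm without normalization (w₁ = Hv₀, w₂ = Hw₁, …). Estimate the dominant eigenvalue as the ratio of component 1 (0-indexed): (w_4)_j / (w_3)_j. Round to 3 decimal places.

λ ≈ 8.556

w1 = Hv₀ = (-2, 4, -5)
w2 = Hw1 = (43, 31, -29)
w3 = Hw2 = (70, 484, -371)
w4 = Hw3 = (3253, 4141, -3743)
Ratio at component: 4141 / 484 = 8.556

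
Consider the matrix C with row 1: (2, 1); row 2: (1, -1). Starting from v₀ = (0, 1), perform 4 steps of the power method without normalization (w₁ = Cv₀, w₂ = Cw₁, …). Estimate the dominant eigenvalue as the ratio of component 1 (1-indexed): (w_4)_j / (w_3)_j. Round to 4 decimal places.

1.7500

w1 = Cv₀ = (1, -1)
w2 = Cw1 = (1, 2)
w3 = Cw2 = (4, -1)
w4 = Cw3 = (7, 5)
Ratio at component: 7 / 4 = 1.7500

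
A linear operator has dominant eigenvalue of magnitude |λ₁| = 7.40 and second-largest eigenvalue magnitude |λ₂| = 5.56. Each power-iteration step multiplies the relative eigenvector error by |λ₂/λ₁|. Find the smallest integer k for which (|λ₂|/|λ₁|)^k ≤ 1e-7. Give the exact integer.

|λ₂/λ₁| = 5.56/7.40 = 0.75135
Need k ≥ ln(1e-7) / ln(0.75135) = -16.1181 / -0.2859 ≈ 56.380
Smallest integer k satisfying the bound: 57

57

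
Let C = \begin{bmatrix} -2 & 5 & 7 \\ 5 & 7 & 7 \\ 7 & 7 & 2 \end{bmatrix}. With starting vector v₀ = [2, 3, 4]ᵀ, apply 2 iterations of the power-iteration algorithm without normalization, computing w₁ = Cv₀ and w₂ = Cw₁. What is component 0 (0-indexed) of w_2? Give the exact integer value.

w1 = Cv₀ = (39, 59, 43)
w2 = Cw1 = (518, 909, 772)
The requested component of w2 is 518.

518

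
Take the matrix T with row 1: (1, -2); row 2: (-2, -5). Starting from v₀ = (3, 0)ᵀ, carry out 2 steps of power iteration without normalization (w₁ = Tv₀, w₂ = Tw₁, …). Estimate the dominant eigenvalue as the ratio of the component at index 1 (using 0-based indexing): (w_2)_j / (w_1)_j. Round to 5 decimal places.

w1 = Tv₀ = (3, -6)
w2 = Tw1 = (15, 24)
Ratio at component: 24 / -6 = -4.00000

-4.00000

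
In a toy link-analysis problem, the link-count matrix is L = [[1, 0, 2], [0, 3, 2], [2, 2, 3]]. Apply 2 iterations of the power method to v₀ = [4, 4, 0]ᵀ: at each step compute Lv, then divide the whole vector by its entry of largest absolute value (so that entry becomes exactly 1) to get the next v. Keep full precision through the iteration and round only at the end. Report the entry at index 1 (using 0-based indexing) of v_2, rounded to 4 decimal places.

0.8500

Lv0 = (4.00000, 12.00000, 16.00000); divide by 16.00000 → v1 = (0.25000, 0.75000, 1.00000)
Lv1 = (2.25000, 4.25000, 5.00000); divide by 5.00000 → v2 = (0.45000, 0.85000, 1.00000)
Requested entry of v2: 68/80 = 0.8500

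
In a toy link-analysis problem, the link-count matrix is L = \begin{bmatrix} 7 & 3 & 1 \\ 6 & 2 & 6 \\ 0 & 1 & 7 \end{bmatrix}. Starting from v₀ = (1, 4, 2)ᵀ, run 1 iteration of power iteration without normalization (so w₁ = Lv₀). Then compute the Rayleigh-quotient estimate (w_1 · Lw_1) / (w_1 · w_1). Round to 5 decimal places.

λ ≈ 10.60028

w1 = Lv₀ = (7·1 + 3·4 + 1·2; 6·1 + 2·4 + 6·2; 0·1 + 1·4 + 7·2) = (21, 26, 18)
Lw1 = (243, 286, 152)
w1·Lw1 = 21·243 + 26·286 + 18·152 = 15275; w1·w1 = 21·21 + 26·26 + 18·18 = 1441
λ ≈ 15275/1441 = 10.60028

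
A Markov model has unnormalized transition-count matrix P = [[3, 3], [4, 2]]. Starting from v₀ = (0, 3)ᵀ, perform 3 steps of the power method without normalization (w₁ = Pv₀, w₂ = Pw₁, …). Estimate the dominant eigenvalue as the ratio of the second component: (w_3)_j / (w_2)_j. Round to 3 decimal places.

w1 = Pv₀ = (9, 6)
w2 = Pw1 = (45, 48)
w3 = Pw2 = (279, 276)
Ratio at component: 276 / 48 = 5.750

5.750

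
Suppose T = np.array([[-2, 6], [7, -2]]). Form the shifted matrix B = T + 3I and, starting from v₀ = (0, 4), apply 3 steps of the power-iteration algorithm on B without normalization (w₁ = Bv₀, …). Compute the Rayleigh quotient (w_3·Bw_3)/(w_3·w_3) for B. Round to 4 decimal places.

B = T + 3I has rows (1, 6); (7, 1)
w1 = Bv₀ = (24, 4)
w2 = Bw1 = (48, 172)
w3 = Bw2 = (1080, 508)
Bw3 = (4128, 8068)
w3·Bw3 = 8556784; w3·w3 = 1424464; μ ≈ 8556784/1424464 = 6.0070

μ ≈ 6.0070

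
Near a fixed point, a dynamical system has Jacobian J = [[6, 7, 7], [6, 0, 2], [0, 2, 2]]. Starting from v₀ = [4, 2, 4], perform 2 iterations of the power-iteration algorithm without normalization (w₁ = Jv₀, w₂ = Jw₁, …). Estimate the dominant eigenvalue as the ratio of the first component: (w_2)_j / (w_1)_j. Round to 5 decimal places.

10.66667

w1 = Jv₀ = (6·4 + 7·2 + 7·4; 6·4 + 0·2 + 2·4; 0·4 + 2·2 + 2·4) = (66, 32, 12)
w2 = Jw1 = (6·66 + 7·32 + 7·12; 6·66 + 0·32 + 2·12; 0·66 + 2·32 + 2·12) = (704, 420, 88)
Ratio at component: 704 / 66 = 10.66667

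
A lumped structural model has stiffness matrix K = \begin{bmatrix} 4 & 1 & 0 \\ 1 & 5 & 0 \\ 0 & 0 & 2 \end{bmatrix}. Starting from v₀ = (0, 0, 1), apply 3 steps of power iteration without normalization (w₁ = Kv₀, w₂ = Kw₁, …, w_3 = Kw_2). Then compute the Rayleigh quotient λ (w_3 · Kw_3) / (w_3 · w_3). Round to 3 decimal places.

λ ≈ 2.000

w1 = Kv₀ = (0, 0, 2)
w2 = Kw1 = (0, 0, 4)
w3 = Kw2 = (0, 0, 8)
Kw3 = (0, 0, 16)
w3·Kw3 = 0·0 + 0·0 + 8·16 = 128; w3·w3 = 0·0 + 0·0 + 8·8 = 64
λ ≈ 128/64 = 2.000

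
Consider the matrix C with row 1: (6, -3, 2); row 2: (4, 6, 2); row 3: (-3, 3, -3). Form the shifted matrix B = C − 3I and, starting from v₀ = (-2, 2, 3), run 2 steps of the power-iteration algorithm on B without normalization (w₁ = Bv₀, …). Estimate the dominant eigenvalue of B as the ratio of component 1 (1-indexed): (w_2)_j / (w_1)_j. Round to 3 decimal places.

B = C − 3I has rows (3, -3, 2); (4, 3, 2); (-3, 3, -6)
w1 = Bv₀ = (3·(-2) + (-3)·2 + 2·3; 4·(-2) + 3·2 + 2·3; (-3)·(-2) + 3·2 + (-6)·3) = (-6, 4, -6)
w2 = Bw1 = (3·(-6) + (-3)·4 + 2·(-6); 4·(-6) + 3·4 + 2·(-6); (-3)·(-6) + 3·4 + (-6)·(-6)) = (-42, -24, 66)
Ratio: -42/-6 = 7.000

μ ≈ 7.000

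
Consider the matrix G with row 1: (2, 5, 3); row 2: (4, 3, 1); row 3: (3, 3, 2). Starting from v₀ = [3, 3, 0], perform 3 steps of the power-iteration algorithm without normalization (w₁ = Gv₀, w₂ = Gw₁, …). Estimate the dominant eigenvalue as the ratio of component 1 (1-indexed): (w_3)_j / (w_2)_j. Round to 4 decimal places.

w1 = Gv₀ = (2·3 + 5·3 + 3·0; 4·3 + 3·3 + 1·0; 3·3 + 3·3 + 2·0) = (21, 21, 18)
w2 = Gw1 = (2·21 + 5·21 + 3·18; 4·21 + 3·21 + 1·18; 3·21 + 3·21 + 2·18) = (201, 165, 162)
w3 = Gw2 = (1713, 1461, 1422)
Ratio at component: 1713 / 201 = 8.5224

λ ≈ 8.5224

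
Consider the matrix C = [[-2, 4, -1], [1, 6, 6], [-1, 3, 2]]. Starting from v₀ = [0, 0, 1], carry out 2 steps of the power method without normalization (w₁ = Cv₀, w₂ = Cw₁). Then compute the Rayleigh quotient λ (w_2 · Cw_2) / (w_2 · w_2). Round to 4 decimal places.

w1 = Cv₀ = ((-2)·0 + 4·0 + (-1)·1; 1·0 + 6·0 + 6·1; (-1)·0 + 3·0 + 2·1) = (-1, 6, 2)
w2 = Cw1 = ((-2)·(-1) + 4·6 + (-1)·2; 1·(-1) + 6·6 + 6·2; (-1)·(-1) + 3·6 + 2·2) = (24, 47, 23)
Cw2 = (117, 444, 163)
w2·Cw2 = 24·117 + 47·444 + 23·163 = 27425; w2·w2 = 24·24 + 47·47 + 23·23 = 3314
λ ≈ 27425/3314 = 8.2755

λ ≈ 8.2755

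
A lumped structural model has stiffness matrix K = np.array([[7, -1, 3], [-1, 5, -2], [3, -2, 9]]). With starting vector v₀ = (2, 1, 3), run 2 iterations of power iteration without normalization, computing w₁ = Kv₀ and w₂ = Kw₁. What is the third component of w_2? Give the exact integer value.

351

w1 = Kv₀ = (7·2 + (-1)·1 + 3·3; (-1)·2 + 5·1 + (-2)·3; 3·2 + (-2)·1 + 9·3) = (22, -3, 31)
w2 = Kw1 = (7·22 + (-1)·(-3) + 3·31; (-1)·22 + 5·(-3) + (-2)·31; 3·22 + (-2)·(-3) + 9·31) = (250, -99, 351)
The requested component of w2 is 351.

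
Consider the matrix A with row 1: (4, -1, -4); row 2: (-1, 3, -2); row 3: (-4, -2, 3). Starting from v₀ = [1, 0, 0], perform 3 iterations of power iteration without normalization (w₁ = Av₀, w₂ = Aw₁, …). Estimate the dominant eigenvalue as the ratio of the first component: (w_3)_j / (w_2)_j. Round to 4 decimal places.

λ ≈ 7.1212

w1 = Av₀ = (4·1 + (-1)·0 + (-4)·0; (-1)·1 + 3·0 + (-2)·0; (-4)·1 + (-2)·0 + 3·0) = (4, -1, -4)
w2 = Aw1 = (4·4 + (-1)·(-1) + (-4)·(-4); (-1)·4 + 3·(-1) + (-2)·(-4); (-4)·4 + (-2)·(-1) + 3·(-4)) = (33, 1, -26)
w3 = Aw2 = (235, 22, -212)
Ratio at component: 235 / 33 = 7.1212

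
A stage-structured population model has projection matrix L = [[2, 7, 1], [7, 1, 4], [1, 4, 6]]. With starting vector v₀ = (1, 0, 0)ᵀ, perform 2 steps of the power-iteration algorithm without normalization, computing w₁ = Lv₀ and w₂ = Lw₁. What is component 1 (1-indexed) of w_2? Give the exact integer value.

54

w1 = Lv₀ = (2, 7, 1)
w2 = Lw1 = (54, 25, 36)
The requested component of w2 is 54.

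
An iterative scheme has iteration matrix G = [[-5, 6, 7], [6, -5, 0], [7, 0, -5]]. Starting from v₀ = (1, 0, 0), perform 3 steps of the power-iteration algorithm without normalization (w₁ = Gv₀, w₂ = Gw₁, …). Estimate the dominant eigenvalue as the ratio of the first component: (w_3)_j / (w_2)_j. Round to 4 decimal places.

λ ≈ -12.7273

w1 = Gv₀ = ((-5)·1 + 6·0 + 7·0; 6·1 + (-5)·0 + 0·0; 7·1 + 0·0 + (-5)·0) = (-5, 6, 7)
w2 = Gw1 = ((-5)·(-5) + 6·6 + 7·7; 6·(-5) + (-5)·6 + 0·7; 7·(-5) + 0·6 + (-5)·7) = (110, -60, -70)
w3 = Gw2 = (-1400, 960, 1120)
Ratio at component: -1400 / 110 = -12.7273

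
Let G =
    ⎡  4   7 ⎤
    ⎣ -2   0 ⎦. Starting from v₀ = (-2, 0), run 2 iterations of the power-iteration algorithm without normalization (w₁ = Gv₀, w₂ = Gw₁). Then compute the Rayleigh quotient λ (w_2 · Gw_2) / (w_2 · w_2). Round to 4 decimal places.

λ ≈ -0.9412

w1 = Gv₀ = (-8, 4)
w2 = Gw1 = (-4, 16)
Gw2 = (96, 8)
w2·Gw2 = (-4)·96 + 16·8 = -256; w2·w2 = (-4)·(-4) + 16·16 = 272
λ ≈ -256/272 = -0.9412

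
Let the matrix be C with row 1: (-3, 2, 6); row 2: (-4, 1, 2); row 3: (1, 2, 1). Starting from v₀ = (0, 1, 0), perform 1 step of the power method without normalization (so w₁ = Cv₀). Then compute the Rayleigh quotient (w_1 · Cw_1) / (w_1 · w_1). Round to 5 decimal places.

w1 = Cv₀ = ((-3)·0 + 2·1 + 6·0; (-4)·0 + 1·1 + 2·0; 1·0 + 2·1 + 1·0) = (2, 1, 2)
Cw1 = (8, -3, 6)
w1·Cw1 = 2·8 + 1·(-3) + 2·6 = 25; w1·w1 = 2·2 + 1·1 + 2·2 = 9
λ ≈ 25/9 = 2.77778

2.77778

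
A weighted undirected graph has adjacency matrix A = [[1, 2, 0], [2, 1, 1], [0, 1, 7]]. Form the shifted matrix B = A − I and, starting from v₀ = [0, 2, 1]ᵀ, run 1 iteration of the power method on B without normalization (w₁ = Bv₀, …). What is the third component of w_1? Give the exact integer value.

8

B = A − I has rows (0, 2, 0); (2, 0, 1); (0, 1, 6)
w1 = Bv₀ = (0·0 + 2·2 + 0·1; 2·0 + 0·2 + 1·1; 0·0 + 1·2 + 6·1) = (4, 1, 8)
Requested component of w1: 8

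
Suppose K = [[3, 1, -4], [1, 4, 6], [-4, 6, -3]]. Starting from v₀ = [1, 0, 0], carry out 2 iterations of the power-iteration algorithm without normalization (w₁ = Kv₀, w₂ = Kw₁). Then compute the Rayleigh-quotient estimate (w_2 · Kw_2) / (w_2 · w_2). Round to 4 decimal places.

-0.2797

w1 = Kv₀ = (3·1 + 1·0 + (-4)·0; 1·1 + 4·0 + 6·0; (-4)·1 + 6·0 + (-3)·0) = (3, 1, -4)
w2 = Kw1 = (3·3 + 1·1 + (-4)·(-4); 1·3 + 4·1 + 6·(-4); (-4)·3 + 6·1 + (-3)·(-4)) = (26, -17, 6)
Kw2 = (37, -6, -224)
w2·Kw2 = 26·37 + (-17)·(-6) + 6·(-224) = -280; w2·w2 = 26·26 + (-17)·(-17) + 6·6 = 1001
λ ≈ -280/1001 = -0.2797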